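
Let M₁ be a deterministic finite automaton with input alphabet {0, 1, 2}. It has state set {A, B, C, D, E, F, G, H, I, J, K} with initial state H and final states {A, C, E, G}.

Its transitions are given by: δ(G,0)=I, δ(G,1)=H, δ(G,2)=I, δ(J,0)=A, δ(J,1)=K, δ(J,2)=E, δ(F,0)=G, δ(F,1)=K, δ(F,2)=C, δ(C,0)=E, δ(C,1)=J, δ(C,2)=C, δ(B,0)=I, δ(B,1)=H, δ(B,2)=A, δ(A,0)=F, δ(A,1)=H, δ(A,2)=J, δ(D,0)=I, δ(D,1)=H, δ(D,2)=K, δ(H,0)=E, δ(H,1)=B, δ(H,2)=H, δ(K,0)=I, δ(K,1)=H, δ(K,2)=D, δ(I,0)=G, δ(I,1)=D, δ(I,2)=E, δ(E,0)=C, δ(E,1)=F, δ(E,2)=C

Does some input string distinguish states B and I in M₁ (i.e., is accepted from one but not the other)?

Yes

Start with accepting vs non-accepting: {A,C,E,G} | {B,D,F,H,I,J,K}.
Split {A,C,E,G} by δ(·,0) → {A,G} and {C,E}.
On input 0, block {B,D,F,H,I,J,K} splits into {B,D,K} and {F,I,J} and {H}.
Refine {B,D,K} on symbol 2: members go to different blocks, giving {D,K} and {B}.
The partition is now stable with 6 blocks: {A,G} | {D,K} | {C,E} | {F,I,J} | {H} | {B}.
B and I end up in different blocks, so they are distinguishable. For instance, the string '0' is accepted from only I.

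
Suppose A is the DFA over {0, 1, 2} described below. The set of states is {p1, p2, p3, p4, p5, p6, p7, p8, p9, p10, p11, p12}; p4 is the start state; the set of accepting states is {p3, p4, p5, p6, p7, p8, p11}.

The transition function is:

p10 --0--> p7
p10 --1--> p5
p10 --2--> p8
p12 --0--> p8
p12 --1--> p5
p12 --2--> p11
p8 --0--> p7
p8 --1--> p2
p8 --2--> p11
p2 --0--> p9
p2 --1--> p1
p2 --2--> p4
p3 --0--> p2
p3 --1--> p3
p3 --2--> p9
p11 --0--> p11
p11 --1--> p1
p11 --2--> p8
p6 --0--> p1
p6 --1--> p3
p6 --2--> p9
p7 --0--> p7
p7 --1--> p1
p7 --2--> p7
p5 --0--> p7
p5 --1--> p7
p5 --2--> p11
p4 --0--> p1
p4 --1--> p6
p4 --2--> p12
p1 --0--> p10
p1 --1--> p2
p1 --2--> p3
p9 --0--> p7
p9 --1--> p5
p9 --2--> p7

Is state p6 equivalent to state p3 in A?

All states are reachable from the start state.
Start with accepting vs non-accepting: {p3,p4,p5,p6,p7,p8,p11} | {p1,p2,p9,p10,p12}.
On input 0, block {p3,p4,p5,p6,p7,p8,p11} splits into {p5,p7,p8,p11} and {p3,p4,p6}.
On input 1, block {p5,p7,p8,p11} splits into {p7,p8,p11} and {p5}.
On input 0, block {p1,p2,p9,p10,p12} splits into {p9,p10,p12} and {p1,p2}.
No further refinement is possible. Final partition (5 blocks): {p7,p8,p11} | {p9,p10,p12} | {p3,p4,p6} | {p5} | {p1,p2}.
p6 and p3 lie in the same block of the stable partition, so they are equivalent — no string distinguishes them.

Yes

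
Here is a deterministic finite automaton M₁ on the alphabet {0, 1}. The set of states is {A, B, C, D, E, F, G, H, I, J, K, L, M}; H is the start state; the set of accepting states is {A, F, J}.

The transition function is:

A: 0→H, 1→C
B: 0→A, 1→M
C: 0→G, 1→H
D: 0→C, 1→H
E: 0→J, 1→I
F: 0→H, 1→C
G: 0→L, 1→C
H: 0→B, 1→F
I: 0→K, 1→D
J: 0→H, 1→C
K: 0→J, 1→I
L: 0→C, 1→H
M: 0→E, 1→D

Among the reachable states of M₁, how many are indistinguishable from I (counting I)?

2

All states are reachable from the start state.
Initial partition by acceptance: {A,F,J} | {B,C,D,E,G,H,I,K,L,M}.
Split {B,C,D,E,G,H,I,K,L,M} by δ(·,0) → {C,D,G,H,I,L,M} and {B,E,K}.
On input 0, block {C,D,G,H,I,L,M} splits into {C,D,G,L} and {H,I,M}.
Split {C,D,G,L} by δ(·,1) → {C,D,L} and {G}.
Refine {C,D,L} on symbol 0: members go to different blocks, giving {D,L} and {C}.
Refine {H,I,M} on symbol 1: members go to different blocks, giving {I,M} and {H}.
No further refinement is possible. Final partition (7 blocks): {A,F,J} | {D,L} | {B,E,K} | {I,M} | {G} | {C} | {H}.
State I belongs to the block {I,M}, which has 2 states.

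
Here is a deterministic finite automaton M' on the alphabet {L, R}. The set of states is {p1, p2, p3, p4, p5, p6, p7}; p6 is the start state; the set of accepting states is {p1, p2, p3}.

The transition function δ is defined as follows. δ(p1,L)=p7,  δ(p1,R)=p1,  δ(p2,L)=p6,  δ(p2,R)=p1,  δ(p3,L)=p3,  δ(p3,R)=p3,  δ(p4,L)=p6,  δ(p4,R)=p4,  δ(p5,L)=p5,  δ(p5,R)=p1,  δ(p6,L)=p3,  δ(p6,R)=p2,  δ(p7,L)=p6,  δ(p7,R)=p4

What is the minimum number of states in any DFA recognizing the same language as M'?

5

First remove the unreachable states {p5}; 6 states remain.
P0 = {p1,p2,p3} | {p4,p6,p7}.
Refine {p1,p2,p3} on symbol L: members go to different blocks, giving {p1,p2} and {p3}.
Refine {p4,p6,p7} on symbol L: members go to different blocks, giving {p4,p7} and {p6}.
On input L, block {p1,p2} splits into {p1} and {p2}.
The partition is now stable with 5 blocks: {p1} | {p4,p7} | {p3} | {p6} | {p2}.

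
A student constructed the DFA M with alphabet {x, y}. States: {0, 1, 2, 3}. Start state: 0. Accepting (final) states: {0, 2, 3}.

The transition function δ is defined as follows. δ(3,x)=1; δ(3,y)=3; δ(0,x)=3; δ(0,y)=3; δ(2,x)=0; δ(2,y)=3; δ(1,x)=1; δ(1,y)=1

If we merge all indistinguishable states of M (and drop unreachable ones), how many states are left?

Reachable states from the start: {0,1,3}. Unreachable: {2} — drop them.
Initial partition by acceptance: {0,3} | {1}.
Split {0,3} by δ(·,x) → {0} and {3}.
No further refinement is possible. Final partition (3 blocks): {0} | {1} | {3}.

3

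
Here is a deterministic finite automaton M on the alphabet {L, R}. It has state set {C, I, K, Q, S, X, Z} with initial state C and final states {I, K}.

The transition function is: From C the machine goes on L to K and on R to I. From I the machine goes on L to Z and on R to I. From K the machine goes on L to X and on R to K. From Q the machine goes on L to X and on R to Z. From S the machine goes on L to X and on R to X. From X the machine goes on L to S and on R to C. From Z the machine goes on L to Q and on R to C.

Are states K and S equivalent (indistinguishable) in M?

No

P0 = {I,K} | {C,Q,S,X,Z}.
Split {C,Q,S,X,Z} by δ(·,L) → {Q,S,X,Z} and {C}.
Split {Q,S,X,Z} by δ(·,R) → {Q,S} and {X,Z}.
Stable partition: {I,K} | {Q,S} | {C} | {X,Z} — 4 equivalence classes.
K and S end up in different blocks, so they are distinguishable. For instance, the string 'ε' is accepted from only K.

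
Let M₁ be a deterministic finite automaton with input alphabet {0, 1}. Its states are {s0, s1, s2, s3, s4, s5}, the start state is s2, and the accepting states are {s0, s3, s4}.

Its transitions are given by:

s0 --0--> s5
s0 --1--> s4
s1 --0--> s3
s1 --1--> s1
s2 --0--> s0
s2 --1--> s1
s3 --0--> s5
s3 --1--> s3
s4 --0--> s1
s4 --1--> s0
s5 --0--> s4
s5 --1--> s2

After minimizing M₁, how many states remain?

2

P0 = {s0,s3,s4} | {s1,s2,s5}.
The partition is now stable with 2 blocks: {s0,s3,s4} | {s1,s2,s5}.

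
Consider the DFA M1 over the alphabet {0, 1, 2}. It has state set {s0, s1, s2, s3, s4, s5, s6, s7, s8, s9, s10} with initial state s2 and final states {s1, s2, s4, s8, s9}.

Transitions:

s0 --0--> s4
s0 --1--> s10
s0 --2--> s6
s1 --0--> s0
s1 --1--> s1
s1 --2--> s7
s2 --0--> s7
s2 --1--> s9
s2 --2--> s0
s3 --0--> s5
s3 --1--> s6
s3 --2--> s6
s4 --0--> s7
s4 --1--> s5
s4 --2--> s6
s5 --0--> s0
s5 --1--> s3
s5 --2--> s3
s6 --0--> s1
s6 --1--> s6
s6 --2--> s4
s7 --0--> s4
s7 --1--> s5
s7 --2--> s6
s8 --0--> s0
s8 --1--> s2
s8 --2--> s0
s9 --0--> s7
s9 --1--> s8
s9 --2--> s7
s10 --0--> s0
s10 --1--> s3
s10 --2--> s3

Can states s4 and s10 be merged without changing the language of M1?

Initial partition by acceptance: {s1,s2,s4,s8,s9} | {s0,s3,s5,s6,s7,s10}.
Refine {s1,s2,s4,s8,s9} on symbol 1: members go to different blocks, giving {s1,s2,s8,s9} and {s4}.
Split {s0,s3,s5,s6,s7,s10} by δ(·,0) → {s3,s5,s10} and {s0,s7} and {s6}.
On input 0, block {s3,s5,s10} splits into {s5,s10} and {s3}.
Stable partition: {s1,s2,s8,s9} | {s5,s10} | {s4} | {s0,s7} | {s6} | {s3} — 6 equivalence classes.
s4 and s10 end up in different blocks, so they are distinguishable. For instance, the string 'ε' is accepted from only s4.

No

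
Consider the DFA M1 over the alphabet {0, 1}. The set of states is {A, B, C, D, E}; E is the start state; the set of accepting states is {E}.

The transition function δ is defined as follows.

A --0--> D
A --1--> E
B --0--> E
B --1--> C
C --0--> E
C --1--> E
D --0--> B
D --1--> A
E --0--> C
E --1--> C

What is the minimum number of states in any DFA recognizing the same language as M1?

Reachable states from the start: {C,E}. Unreachable: {A,B,D} — drop them.
Start with accepting vs non-accepting: {E} | {C}.
No further refinement is possible. Final partition (2 blocks): {E} | {C}.

2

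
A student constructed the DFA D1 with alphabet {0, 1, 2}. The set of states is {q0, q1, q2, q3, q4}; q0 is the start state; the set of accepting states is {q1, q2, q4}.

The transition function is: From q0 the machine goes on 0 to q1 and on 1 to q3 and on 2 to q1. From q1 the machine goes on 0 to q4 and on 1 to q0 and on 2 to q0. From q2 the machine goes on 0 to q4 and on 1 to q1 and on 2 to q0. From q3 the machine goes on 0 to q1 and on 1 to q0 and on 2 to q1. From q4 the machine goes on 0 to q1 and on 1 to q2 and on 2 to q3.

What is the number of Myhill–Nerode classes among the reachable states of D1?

4

Initial partition by acceptance: {q1,q2,q4} | {q0,q3}.
Refine {q1,q2,q4} on symbol 1: members go to different blocks, giving {q2,q4} and {q1}.
Refine {q2,q4} on symbol 0: members go to different blocks, giving {q2} and {q4}.
The partition is now stable with 4 blocks: {q2} | {q0,q3} | {q1} | {q4}.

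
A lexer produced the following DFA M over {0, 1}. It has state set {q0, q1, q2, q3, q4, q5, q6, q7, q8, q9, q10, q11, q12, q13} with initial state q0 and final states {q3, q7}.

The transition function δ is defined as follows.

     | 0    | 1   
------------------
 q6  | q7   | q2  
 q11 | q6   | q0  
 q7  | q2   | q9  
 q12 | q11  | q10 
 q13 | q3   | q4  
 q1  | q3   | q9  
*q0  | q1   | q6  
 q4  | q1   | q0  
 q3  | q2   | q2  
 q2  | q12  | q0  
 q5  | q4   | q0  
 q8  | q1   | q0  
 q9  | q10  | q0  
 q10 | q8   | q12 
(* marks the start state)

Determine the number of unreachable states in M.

Starting at q0 and following transitions, the reachable set is {q0, q1, q2, q3, q6, q7, q8, q9, q10, q11, q12}. That leaves q4, q5, q13 unreachable — 3 in total.

3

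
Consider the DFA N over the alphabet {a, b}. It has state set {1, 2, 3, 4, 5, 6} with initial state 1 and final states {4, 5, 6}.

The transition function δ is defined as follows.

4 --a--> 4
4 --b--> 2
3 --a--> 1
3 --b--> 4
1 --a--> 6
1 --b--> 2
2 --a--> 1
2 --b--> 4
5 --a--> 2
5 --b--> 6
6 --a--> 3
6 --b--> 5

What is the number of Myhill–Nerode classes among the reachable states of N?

4

All states are reachable from the start state.
Start with accepting vs non-accepting: {4,5,6} | {1,2,3}.
Split {4,5,6} by δ(·,a) → {5,6} and {4}.
On input a, block {1,2,3} splits into {2,3} and {1}.
No further refinement is possible. Final partition (4 blocks): {5,6} | {2,3} | {4} | {1}.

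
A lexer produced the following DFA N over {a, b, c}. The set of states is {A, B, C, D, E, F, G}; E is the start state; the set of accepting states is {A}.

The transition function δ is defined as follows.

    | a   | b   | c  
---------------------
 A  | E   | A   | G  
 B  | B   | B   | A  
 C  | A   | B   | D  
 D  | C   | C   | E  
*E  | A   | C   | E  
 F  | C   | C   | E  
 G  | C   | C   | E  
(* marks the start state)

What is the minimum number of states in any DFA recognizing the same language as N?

5

Reachable states from the start: {A,B,C,D,E,G}. Unreachable: {F} — drop them.
Initial partition by acceptance: {A} | {B,C,D,E,G}.
Refine {B,C,D,E,G} on symbol a: members go to different blocks, giving {B,D,G} and {C,E}.
Refine {B,D,G} on symbol a: members go to different blocks, giving {D,G} and {B}.
Split {C,E} by δ(·,b) → {C} and {E}.
Stable partition: {A} | {D,G} | {C} | {B} | {E} — 5 equivalence classes.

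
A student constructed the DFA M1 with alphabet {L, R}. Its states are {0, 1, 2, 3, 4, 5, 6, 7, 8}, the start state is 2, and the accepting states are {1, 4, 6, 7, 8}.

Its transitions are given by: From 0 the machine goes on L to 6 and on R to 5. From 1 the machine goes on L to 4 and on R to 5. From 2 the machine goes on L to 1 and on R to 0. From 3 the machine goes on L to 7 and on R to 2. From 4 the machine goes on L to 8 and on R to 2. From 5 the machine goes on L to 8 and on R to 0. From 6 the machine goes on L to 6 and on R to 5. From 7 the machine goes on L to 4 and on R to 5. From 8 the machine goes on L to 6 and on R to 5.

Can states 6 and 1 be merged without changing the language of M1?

First remove the unreachable states {3,7}; 7 states remain.
Initial partition by acceptance: {1,4,6,8} | {0,2,5}.
Stable partition: {1,4,6,8} | {0,2,5} — 2 equivalence classes.
6 and 1 lie in the same block of the stable partition, so they are equivalent — no string distinguishes them.

Yes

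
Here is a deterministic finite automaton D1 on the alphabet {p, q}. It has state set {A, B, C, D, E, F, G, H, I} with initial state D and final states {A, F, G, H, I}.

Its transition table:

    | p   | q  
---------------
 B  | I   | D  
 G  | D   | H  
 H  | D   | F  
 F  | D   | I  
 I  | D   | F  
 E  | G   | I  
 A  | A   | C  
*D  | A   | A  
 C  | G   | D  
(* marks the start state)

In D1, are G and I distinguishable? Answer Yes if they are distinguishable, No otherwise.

Reachable states from the start: {A,C,D,F,G,H,I}. Unreachable: {B,E} — drop them.
Start with accepting vs non-accepting: {A,F,G,H,I} | {C,D}.
Split {A,F,G,H,I} by δ(·,p) → {F,G,H,I} and {A}.
Refine {C,D} on symbol p: members go to different blocks, giving {C} and {D}.
The partition is now stable with 4 blocks: {F,G,H,I} | {C} | {A} | {D}.
G and I lie in the same block of the stable partition, so they are equivalent — no string distinguishes them.

No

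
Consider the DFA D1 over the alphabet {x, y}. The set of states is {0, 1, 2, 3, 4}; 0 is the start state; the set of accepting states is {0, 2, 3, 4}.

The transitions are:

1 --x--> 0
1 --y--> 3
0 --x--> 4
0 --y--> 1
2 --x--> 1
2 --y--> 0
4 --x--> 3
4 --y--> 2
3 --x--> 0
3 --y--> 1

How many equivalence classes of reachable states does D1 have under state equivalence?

All states are reachable from the start state.
P0 = {0,2,3,4} | {1}.
Split {0,2,3,4} by δ(·,x) → {0,3,4} and {2}.
Split {0,3,4} by δ(·,y) → {0,3} and {4}.
Split {0,3} by δ(·,x) → {0} and {3}.
The partition is now stable with 5 blocks: {0} | {1} | {2} | {4} | {3}.

5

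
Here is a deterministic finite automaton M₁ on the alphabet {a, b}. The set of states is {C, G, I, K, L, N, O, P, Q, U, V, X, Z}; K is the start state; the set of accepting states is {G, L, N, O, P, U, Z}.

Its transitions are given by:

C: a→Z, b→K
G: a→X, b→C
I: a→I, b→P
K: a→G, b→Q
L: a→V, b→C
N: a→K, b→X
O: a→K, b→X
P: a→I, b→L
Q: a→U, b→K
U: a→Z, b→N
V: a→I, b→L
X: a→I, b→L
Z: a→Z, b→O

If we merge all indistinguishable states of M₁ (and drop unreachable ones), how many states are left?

Start with accepting vs non-accepting: {G,L,N,O,P,U,Z} | {C,I,K,Q,V,X}.
Split {G,L,N,O,P,U,Z} by δ(·,a) → {G,L,N,O,P} and {U,Z}.
On input b, block {G,L,N,O,P} splits into {G,L,N,O} and {P}.
On input a, block {C,I,K,Q,V,X} splits into {I,V,X} and {C,Q} and {K}.
Refine {G,L,N,O} on symbol a: members go to different blocks, giving {N,O} and {G,L}.
Split {I,V,X} by δ(·,b) → {V,X} and {I}.
No further refinement is possible. Final partition (8 blocks): {N,O} | {V,X} | {U,Z} | {P} | {C,Q} | {K} | {G,L} | {I}.

8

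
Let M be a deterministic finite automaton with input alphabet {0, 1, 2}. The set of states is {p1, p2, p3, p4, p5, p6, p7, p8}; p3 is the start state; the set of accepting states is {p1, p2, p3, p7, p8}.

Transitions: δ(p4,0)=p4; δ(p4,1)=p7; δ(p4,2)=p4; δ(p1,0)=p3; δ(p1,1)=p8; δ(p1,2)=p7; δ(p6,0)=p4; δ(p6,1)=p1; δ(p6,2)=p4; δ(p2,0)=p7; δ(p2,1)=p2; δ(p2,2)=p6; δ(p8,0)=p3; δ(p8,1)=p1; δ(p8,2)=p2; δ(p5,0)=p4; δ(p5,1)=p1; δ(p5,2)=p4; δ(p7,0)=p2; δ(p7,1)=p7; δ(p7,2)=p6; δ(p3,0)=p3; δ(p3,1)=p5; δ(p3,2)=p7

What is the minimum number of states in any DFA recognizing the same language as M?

All states are reachable from the start state.
Initial partition by acceptance: {p1,p2,p3,p7,p8} | {p4,p5,p6}.
On input 1, block {p1,p2,p3,p7,p8} splits into {p1,p2,p7,p8} and {p3}.
Split {p1,p2,p7,p8} by δ(·,0) → {p1,p8} and {p2,p7}.
Split {p4,p5,p6} by δ(·,1) → {p5,p6} and {p4}.
No further refinement is possible. Final partition (5 blocks): {p1,p8} | {p5,p6} | {p3} | {p2,p7} | {p4}.

5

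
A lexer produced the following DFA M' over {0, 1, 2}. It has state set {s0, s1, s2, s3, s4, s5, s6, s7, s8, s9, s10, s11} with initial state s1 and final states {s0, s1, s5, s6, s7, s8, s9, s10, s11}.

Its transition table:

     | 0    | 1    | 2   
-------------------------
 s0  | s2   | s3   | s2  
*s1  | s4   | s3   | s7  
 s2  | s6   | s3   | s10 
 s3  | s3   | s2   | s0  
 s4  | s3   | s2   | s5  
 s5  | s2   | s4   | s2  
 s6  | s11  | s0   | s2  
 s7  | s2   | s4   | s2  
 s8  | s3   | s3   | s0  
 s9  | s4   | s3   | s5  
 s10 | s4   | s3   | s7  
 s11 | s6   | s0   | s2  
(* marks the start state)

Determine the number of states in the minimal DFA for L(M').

5

Reachable states from the start: {s0,s1,s2,s3,s4,s5,s6,s7,s10,s11}. Unreachable: {s8,s9} — drop them.
Initial partition by acceptance: {s0,s1,s5,s6,s7,s10,s11} | {s2,s3,s4}.
Split {s0,s1,s5,s6,s7,s10,s11} by δ(·,0) → {s0,s1,s5,s7,s10} and {s6,s11}.
Refine {s0,s1,s5,s7,s10} on symbol 2: members go to different blocks, giving {s0,s5,s7} and {s1,s10}.
Refine {s2,s3,s4} on symbol 0: members go to different blocks, giving {s3,s4} and {s2}.
The partition is now stable with 5 blocks: {s0,s5,s7} | {s3,s4} | {s6,s11} | {s1,s10} | {s2}.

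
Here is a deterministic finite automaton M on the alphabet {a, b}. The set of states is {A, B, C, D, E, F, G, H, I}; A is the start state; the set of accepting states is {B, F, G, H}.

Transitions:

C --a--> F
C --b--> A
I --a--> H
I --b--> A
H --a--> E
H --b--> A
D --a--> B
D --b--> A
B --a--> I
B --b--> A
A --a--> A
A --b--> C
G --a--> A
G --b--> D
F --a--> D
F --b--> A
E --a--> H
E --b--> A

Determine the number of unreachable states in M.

1

No path from A leads to G; the other 8 states are all reachable.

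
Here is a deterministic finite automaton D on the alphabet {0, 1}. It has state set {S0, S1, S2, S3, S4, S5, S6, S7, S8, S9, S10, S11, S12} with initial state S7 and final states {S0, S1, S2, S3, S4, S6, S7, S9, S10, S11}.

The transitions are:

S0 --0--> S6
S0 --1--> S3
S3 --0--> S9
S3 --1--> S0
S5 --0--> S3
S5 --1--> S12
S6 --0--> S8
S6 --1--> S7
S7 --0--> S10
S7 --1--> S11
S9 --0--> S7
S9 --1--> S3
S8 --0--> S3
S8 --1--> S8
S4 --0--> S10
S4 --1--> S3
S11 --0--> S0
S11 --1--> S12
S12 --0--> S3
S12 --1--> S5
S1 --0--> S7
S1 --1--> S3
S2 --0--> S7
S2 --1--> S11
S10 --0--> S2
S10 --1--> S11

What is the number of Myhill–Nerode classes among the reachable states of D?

7

First remove the unreachable states {S1,S4}; 11 states remain.
Initial partition by acceptance: {S0,S2,S3,S6,S7,S9,S10,S11} | {S5,S8,S12}.
Split {S0,S2,S3,S6,S7,S9,S10,S11} by δ(·,0) → {S0,S2,S3,S7,S9,S10,S11} and {S6}.
On input 0, block {S0,S2,S3,S7,S9,S10,S11} splits into {S2,S3,S7,S9,S10,S11} and {S0}.
Split {S2,S3,S7,S9,S10,S11} by δ(·,0) → {S2,S3,S7,S9,S10} and {S11}.
On input 1, block {S2,S3,S7,S9,S10} splits into {S2,S7,S10} and {S3} and {S9}.
Stable partition: {S2,S7,S10} | {S5,S8,S12} | {S6} | {S0} | {S11} | {S3} | {S9} — 7 equivalence classes.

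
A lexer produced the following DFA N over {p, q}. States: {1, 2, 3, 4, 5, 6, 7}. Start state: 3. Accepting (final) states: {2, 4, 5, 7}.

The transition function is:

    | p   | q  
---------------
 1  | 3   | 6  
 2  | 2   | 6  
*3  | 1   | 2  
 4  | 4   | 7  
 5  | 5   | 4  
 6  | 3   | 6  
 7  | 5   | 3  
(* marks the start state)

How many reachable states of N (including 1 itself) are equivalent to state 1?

2

Reachable states from the start: {1,2,3,6}. Unreachable: {4,5,7} — drop them.
P0 = {2} | {1,3,6}.
On input q, block {1,3,6} splits into {1,6} and {3}.
Stable partition: {2} | {1,6} | {3} — 3 equivalence classes.
The equivalence class containing 1 is {1,6}, of size 2.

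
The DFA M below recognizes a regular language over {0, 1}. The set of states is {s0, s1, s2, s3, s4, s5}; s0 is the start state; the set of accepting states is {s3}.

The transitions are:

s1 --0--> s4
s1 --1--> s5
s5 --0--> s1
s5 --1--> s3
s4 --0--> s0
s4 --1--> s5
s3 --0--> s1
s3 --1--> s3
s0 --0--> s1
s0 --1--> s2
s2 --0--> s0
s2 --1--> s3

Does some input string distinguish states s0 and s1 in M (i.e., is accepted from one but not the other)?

No

All states are reachable from the start state.
Initial partition by acceptance: {s3} | {s0,s1,s2,s4,s5}.
Split {s0,s1,s2,s4,s5} by δ(·,1) → {s0,s1,s4} and {s2,s5}.
No further refinement is possible. Final partition (3 blocks): {s3} | {s0,s1,s4} | {s2,s5}.
s0 and s1 lie in the same block of the stable partition, so they are equivalent — no string distinguishes them.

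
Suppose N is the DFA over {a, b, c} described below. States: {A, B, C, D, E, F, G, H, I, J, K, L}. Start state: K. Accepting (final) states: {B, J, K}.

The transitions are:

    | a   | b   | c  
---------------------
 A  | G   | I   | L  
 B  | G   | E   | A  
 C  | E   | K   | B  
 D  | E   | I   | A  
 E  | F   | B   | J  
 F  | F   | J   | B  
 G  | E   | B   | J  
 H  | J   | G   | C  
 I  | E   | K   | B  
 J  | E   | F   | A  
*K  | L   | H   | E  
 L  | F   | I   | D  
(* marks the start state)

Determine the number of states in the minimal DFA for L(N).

6

P0 = {B,J,K} | {A,C,D,E,F,G,H,I,L}.
Refine {A,C,D,E,F,G,H,I,L} on symbol a: members go to different blocks, giving {A,C,D,E,F,G,I,L} and {H}.
Refine {B,J,K} on symbol b: members go to different blocks, giving {B,J} and {K}.
On input b, block {A,C,D,E,F,G,I,L} splits into {A,D,L} and {E,F,G} and {C,I}.
Stable partition: {B,J} | {A,D,L} | {H} | {K} | {E,F,G} | {C,I} — 6 equivalence classes.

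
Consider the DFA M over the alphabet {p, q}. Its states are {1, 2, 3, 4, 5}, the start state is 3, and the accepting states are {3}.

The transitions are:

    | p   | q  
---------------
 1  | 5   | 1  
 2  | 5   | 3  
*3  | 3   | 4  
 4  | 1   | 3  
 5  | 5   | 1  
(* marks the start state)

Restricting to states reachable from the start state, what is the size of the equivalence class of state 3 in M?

1

First remove the unreachable states {2}; 4 states remain.
P0 = {3} | {1,4,5}.
Refine {1,4,5} on symbol q: members go to different blocks, giving {1,5} and {4}.
Stable partition: {3} | {1,5} | {4} — 3 equivalence classes.
State 3 belongs to the block {3}, which has 1 states.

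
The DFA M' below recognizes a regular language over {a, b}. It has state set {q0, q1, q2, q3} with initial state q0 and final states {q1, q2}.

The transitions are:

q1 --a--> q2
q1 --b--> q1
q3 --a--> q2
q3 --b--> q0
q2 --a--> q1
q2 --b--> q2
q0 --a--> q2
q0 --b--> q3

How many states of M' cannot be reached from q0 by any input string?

0

Exploring from q0, all states are eventually visited, so none are unreachable.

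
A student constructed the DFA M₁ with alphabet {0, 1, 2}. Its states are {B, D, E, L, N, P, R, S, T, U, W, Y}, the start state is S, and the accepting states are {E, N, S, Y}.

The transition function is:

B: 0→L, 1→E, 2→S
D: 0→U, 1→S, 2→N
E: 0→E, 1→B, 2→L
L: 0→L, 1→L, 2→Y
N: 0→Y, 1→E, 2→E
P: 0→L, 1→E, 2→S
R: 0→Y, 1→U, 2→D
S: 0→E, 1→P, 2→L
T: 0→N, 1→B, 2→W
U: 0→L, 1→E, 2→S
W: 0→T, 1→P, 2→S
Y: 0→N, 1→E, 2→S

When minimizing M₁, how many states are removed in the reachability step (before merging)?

5

No path from S leads to D, R, T, U, W; the other 7 states are all reachable.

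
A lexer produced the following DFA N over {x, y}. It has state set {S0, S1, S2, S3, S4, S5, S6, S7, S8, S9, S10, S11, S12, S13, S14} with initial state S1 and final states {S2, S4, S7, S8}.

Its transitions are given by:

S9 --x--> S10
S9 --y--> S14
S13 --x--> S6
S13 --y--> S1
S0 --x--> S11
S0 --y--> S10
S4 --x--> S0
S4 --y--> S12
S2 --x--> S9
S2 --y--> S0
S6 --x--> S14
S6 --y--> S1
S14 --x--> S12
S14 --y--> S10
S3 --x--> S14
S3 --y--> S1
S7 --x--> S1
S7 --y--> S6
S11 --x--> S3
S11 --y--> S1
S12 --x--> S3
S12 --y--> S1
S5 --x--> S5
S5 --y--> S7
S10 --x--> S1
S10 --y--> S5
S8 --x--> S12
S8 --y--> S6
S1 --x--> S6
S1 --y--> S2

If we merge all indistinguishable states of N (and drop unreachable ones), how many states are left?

States {S4,S8,S13} cannot be reached from the start state, so discard them.
Start with accepting vs non-accepting: {S2,S7} | {S0,S1,S3,S5,S6,S9,S10,S11,S12,S14}.
Split {S0,S1,S3,S5,S6,S9,S10,S11,S12,S14} by δ(·,y) → {S0,S3,S6,S9,S10,S11,S12,S14} and {S1,S5}.
On input x, block {S2,S7} splits into {S2} and {S7}.
Split {S0,S3,S6,S9,S10,S11,S12,S14} by δ(·,x) → {S0,S3,S6,S9,S11,S12,S14} and {S10}.
Refine {S0,S3,S6,S9,S11,S12,S14} on symbol x: members go to different blocks, giving {S0,S3,S6,S11,S12,S14} and {S9}.
On input y, block {S0,S3,S6,S11,S12,S14} splits into {S3,S6,S11,S12} and {S0,S14}.
On input x, block {S3,S6,S11,S12} splits into {S3,S6} and {S11,S12}.
Refine {S1,S5} on symbol x: members go to different blocks, giving {S1} and {S5}.
Stable partition: {S2} | {S3,S6} | {S1} | {S7} | {S10} | {S9} | {S0,S14} | {S11,S12} | {S5} — 9 equivalence classes.

9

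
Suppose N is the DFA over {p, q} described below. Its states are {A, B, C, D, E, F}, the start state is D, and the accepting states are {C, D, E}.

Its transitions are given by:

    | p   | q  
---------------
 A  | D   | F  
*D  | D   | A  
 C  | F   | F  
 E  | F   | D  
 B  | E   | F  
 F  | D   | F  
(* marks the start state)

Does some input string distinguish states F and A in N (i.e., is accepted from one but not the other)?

States {B,C,E} cannot be reached from the start state, so discard them.
Initial partition by acceptance: {D} | {A,F}.
No further refinement is possible. Final partition (2 blocks): {D} | {A,F}.
F and A lie in the same block of the stable partition, so they are equivalent — no string distinguishes them.

No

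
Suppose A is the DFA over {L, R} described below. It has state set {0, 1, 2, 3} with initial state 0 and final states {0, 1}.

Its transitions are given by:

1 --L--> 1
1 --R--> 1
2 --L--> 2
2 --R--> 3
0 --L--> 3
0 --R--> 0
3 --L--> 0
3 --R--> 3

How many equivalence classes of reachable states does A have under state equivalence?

2

First remove the unreachable states {1,2}; 2 states remain.
Initial partition by acceptance: {0} | {3}.
Stable partition: {0} | {3} — 2 equivalence classes.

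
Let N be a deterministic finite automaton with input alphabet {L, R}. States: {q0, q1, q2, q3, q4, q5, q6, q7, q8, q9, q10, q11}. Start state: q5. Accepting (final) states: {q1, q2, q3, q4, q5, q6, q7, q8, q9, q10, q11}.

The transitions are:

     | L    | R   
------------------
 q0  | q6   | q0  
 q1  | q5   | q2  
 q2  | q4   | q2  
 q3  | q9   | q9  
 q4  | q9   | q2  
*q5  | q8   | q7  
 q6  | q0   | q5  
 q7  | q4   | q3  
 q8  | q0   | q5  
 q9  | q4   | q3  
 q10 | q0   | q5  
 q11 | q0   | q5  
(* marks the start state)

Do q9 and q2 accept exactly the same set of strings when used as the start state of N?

Yes

First remove the unreachable states {q1,q10,q11}; 9 states remain.
Initial partition by acceptance: {q2,q3,q4,q5,q6,q7,q8,q9} | {q0}.
On input L, block {q2,q3,q4,q5,q6,q7,q8,q9} splits into {q2,q3,q4,q5,q7,q9} and {q6,q8}.
Split {q2,q3,q4,q5,q7,q9} by δ(·,L) → {q2,q3,q4,q7,q9} and {q5}.
No further refinement is possible. Final partition (4 blocks): {q2,q3,q4,q7,q9} | {q0} | {q6,q8} | {q5}.
q9 and q2 lie in the same block of the stable partition, so they are equivalent — no string distinguishes them.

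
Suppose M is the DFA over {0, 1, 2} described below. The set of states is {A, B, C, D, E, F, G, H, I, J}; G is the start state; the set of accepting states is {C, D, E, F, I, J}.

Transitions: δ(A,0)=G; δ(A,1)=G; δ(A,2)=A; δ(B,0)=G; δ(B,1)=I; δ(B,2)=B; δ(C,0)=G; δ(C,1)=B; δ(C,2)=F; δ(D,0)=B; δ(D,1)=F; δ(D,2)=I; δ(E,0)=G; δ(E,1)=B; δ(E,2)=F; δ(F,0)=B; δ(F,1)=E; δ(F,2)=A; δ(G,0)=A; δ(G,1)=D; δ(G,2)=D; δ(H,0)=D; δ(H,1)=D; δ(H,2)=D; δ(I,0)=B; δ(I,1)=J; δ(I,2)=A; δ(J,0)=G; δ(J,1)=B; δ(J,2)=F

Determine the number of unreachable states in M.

2

No path from G leads to C, H; the other 8 states are all reachable.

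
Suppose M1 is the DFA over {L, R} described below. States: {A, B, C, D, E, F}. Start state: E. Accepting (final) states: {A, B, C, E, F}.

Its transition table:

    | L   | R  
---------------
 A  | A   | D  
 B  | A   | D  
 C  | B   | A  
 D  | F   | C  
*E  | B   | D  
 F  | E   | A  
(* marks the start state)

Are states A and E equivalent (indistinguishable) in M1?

Yes

Every state is reachable, so we keep all 6.
P0 = {A,B,C,E,F} | {D}.
Split {A,B,C,E,F} by δ(·,R) → {A,B,E} and {C,F}.
Stable partition: {A,B,E} | {D} | {C,F} — 3 equivalence classes.
A and E lie in the same block of the stable partition, so they are equivalent — no string distinguishes them.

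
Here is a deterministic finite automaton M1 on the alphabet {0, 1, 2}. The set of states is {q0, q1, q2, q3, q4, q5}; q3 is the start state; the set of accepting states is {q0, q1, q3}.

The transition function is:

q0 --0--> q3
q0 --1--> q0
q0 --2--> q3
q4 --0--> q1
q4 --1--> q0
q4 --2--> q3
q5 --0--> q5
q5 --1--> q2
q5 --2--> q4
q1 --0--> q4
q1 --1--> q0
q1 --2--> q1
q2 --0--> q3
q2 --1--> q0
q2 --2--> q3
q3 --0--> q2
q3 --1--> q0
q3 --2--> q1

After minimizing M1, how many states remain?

First remove the unreachable states {q5}; 5 states remain.
P0 = {q0,q1,q3} | {q2,q4}.
Split {q0,q1,q3} by δ(·,0) → {q1,q3} and {q0}.
The partition is now stable with 3 blocks: {q1,q3} | {q2,q4} | {q0}.

3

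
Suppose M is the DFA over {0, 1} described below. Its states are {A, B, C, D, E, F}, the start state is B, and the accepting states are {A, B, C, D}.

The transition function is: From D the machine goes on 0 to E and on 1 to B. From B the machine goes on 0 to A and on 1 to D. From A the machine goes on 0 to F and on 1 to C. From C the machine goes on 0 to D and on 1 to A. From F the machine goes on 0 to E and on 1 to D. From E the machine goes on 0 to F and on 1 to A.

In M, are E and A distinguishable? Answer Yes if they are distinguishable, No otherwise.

P0 = {A,B,C,D} | {E,F}.
On input 0, block {A,B,C,D} splits into {A,D} and {B,C}.
Stable partition: {A,D} | {E,F} | {B,C} — 3 equivalence classes.
E and A end up in different blocks, so they are distinguishable. For instance, the string 'ε' is accepted from only A.

Yes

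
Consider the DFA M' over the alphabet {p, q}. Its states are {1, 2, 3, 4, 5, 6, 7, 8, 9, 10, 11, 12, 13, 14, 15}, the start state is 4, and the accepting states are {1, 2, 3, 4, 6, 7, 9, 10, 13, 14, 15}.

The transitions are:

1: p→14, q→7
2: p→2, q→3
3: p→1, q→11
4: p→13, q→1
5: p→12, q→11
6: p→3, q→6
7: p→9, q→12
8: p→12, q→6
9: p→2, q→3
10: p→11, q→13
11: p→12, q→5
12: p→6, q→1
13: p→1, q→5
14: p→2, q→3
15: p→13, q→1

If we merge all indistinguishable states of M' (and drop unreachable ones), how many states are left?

Reachable states from the start: {1,2,3,4,5,6,7,9,11,12,13,14}. Unreachable: {8,10,15} — drop them.
Start with accepting vs non-accepting: {1,2,3,4,6,7,9,13,14} | {5,11,12}.
On input q, block {1,2,3,4,6,7,9,13,14} splits into {1,2,4,6,9,14} and {3,7,13}.
Refine {1,2,4,6,9,14} on symbol p: members go to different blocks, giving {1,2,9,14} and {4,6}.
Refine {5,11,12} on symbol p: members go to different blocks, giving {5,11} and {12}.
Refine {3,7,13} on symbol q: members go to different blocks, giving {3,13} and {7}.
Split {1,2,9,14} by δ(·,q) → {2,9,14} and {1}.
Split {4,6} by δ(·,q) → {4} and {6}.
No further refinement is possible. Final partition (8 blocks): {2,9,14} | {5,11} | {3,13} | {4} | {12} | {7} | {1} | {6}.

8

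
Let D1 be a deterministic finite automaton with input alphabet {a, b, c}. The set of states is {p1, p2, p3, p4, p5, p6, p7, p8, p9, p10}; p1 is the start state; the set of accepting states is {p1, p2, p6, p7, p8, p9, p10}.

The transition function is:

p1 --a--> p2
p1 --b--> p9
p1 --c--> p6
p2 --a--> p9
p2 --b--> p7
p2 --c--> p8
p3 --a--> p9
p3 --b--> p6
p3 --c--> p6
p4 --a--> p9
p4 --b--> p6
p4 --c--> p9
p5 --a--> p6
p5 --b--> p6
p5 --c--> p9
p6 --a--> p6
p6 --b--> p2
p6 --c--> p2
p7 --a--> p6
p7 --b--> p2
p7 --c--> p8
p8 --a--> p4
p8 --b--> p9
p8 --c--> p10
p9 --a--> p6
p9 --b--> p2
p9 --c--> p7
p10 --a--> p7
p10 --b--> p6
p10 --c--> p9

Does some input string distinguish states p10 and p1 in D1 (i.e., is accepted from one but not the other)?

Reachable states from the start: {p1,p2,p4,p6,p7,p8,p9,p10}. Unreachable: {p3,p5} — drop them.
Start with accepting vs non-accepting: {p1,p2,p6,p7,p8,p9,p10} | {p4}.
Split {p1,p2,p6,p7,p8,p9,p10} by δ(·,a) → {p1,p2,p6,p7,p9,p10} and {p8}.
Split {p1,p2,p6,p7,p9,p10} by δ(·,c) → {p1,p6,p9,p10} and {p2,p7}.
Refine {p1,p6,p9,p10} on symbol a: members go to different blocks, giving {p1,p10} and {p6,p9}.
Stable partition: {p1,p10} | {p4} | {p8} | {p2,p7} | {p6,p9} — 5 equivalence classes.
p10 and p1 lie in the same block of the stable partition, so they are equivalent — no string distinguishes them.

No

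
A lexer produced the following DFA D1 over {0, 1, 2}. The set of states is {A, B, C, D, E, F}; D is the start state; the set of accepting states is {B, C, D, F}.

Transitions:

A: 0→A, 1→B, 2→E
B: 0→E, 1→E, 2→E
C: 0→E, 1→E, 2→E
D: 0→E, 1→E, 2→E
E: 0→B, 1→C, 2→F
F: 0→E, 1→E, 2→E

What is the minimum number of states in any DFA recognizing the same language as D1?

2

States {A} cannot be reached from the start state, so discard them.
Start with accepting vs non-accepting: {B,C,D,F} | {E}.
Stable partition: {B,C,D,F} | {E} — 2 equivalence classes.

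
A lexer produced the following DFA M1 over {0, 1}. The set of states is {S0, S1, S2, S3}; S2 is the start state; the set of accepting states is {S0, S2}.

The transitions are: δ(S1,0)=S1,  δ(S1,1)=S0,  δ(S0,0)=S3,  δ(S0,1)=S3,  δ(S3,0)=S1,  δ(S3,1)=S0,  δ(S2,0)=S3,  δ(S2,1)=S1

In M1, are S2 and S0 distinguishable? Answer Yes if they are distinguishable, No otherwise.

P0 = {S0,S2} | {S1,S3}.
No further refinement is possible. Final partition (2 blocks): {S0,S2} | {S1,S3}.
S2 and S0 lie in the same block of the stable partition, so they are equivalent — no string distinguishes them.

No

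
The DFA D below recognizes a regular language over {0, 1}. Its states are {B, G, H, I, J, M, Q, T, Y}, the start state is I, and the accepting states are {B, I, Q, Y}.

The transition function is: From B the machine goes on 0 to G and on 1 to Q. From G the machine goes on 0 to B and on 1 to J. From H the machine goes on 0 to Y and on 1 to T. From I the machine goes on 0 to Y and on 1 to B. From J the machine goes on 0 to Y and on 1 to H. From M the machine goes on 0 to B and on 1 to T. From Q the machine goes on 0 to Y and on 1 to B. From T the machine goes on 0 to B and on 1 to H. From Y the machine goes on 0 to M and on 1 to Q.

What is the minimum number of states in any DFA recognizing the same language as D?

3

Every state is reachable, so we keep all 9.
P0 = {B,I,Q,Y} | {G,H,J,M,T}.
Split {B,I,Q,Y} by δ(·,0) → {I,Q} and {B,Y}.
No further refinement is possible. Final partition (3 blocks): {I,Q} | {G,H,J,M,T} | {B,Y}.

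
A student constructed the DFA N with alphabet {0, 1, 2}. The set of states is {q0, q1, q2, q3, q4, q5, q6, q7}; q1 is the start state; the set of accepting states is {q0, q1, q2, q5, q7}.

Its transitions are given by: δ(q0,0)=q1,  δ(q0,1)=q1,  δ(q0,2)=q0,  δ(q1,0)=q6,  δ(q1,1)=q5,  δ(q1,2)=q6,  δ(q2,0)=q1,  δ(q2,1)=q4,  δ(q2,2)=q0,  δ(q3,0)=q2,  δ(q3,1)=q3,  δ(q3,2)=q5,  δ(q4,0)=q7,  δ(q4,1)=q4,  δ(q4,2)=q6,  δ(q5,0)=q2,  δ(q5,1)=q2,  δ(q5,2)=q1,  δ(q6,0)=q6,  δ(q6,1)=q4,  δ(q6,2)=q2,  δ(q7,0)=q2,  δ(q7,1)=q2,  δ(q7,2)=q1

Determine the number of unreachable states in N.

1

Starting at q1 and following transitions, the reachable set is {q0, q1, q2, q4, q5, q6, q7}. That leaves q3 unreachable — 1 in total.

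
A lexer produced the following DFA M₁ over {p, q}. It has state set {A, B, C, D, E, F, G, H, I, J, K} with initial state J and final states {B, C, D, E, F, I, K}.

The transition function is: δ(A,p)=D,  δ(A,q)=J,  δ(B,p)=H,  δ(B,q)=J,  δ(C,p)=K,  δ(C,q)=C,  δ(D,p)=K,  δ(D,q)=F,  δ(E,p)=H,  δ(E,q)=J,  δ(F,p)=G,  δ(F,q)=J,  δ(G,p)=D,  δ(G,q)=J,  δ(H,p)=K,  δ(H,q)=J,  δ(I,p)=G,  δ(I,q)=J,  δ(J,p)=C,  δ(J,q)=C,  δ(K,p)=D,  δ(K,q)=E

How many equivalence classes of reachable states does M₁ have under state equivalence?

Reachable states from the start: {C,D,E,F,G,H,J,K}. Unreachable: {A,B,I} — drop them.
Initial partition by acceptance: {C,D,E,F,K} | {G,H,J}.
Split {C,D,E,F,K} by δ(·,p) → {C,D,K} and {E,F}.
On input q, block {C,D,K} splits into {D,K} and {C}.
Refine {G,H,J} on symbol p: members go to different blocks, giving {G,H} and {J}.
The partition is now stable with 5 blocks: {D,K} | {G,H} | {E,F} | {C} | {J}.

5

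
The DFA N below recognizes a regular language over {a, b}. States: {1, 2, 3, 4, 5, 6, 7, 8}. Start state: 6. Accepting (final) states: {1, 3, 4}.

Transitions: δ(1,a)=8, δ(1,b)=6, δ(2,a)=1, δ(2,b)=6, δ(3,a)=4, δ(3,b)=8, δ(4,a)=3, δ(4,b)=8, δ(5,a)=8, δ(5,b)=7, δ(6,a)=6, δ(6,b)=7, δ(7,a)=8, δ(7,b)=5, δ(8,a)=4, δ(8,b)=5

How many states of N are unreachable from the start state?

2

No path from 6 leads to 1, 2; the other 6 states are all reachable.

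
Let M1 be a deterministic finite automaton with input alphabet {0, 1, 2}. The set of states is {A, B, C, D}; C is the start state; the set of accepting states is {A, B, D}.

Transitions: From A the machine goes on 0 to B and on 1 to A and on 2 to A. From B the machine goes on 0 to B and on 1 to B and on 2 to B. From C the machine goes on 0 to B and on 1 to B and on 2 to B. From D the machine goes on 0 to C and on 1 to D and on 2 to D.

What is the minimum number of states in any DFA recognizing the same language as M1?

2

First remove the unreachable states {A,D}; 2 states remain.
Start with accepting vs non-accepting: {B} | {C}.
The partition is now stable with 2 blocks: {B} | {C}.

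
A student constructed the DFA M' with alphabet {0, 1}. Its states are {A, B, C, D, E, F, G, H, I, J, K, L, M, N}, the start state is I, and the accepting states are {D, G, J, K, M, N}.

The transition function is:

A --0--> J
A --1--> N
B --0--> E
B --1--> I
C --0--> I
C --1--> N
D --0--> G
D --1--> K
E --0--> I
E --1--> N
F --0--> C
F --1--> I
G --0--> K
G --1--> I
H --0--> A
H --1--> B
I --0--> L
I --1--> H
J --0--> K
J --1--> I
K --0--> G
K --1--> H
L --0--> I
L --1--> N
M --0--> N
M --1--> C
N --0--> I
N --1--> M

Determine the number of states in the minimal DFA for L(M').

First remove the unreachable states {D,F}; 12 states remain.
Start with accepting vs non-accepting: {G,J,K,M,N} | {A,B,C,E,H,I,L}.
On input 0, block {G,J,K,M,N} splits into {G,J,K,M} and {N}.
On input 0, block {G,J,K,M} splits into {G,J,K} and {M}.
Refine {A,B,C,E,H,I,L} on symbol 0: members go to different blocks, giving {B,C,E,H,I,L} and {A}.
Refine {B,C,E,H,I,L} on symbol 0: members go to different blocks, giving {B,C,E,I,L} and {H}.
On input 1, block {G,J,K} splits into {G,J} and {K}.
Split {B,C,E,I,L} by δ(·,1) → {C,E,L} and {B} and {I}.
The partition is now stable with 9 blocks: {G,J} | {C,E,L} | {N} | {M} | {A} | {H} | {K} | {B} | {I}.

9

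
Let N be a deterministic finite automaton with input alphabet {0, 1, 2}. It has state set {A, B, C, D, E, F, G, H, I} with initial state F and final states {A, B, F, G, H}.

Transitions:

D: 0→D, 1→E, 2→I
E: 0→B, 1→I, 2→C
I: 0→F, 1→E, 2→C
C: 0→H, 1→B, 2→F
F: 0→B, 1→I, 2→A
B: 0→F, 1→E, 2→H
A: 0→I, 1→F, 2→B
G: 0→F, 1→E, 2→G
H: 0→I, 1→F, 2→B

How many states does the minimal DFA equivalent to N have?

States {D,G} cannot be reached from the start state, so discard them.
P0 = {A,B,F,H} | {C,E,I}.
Refine {A,B,F,H} on symbol 0: members go to different blocks, giving {A,H} and {B,F}.
Split {C,E,I} by δ(·,0) → {E,I} and {C}.
Stable partition: {A,H} | {E,I} | {B,F} | {C} — 4 equivalence classes.

4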